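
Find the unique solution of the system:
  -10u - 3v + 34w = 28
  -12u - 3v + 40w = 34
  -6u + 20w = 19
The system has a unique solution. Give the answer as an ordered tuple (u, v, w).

(-3/2, 4/3, 1/2)

Form the augmented matrix and row-reduce:
  [ -10  -3  34  |  28 ]
  [ -12  -3  40  |  34 ]
  [  -6   0  20  |  19 ]
R1 -> -1/10·R1
  [   1  3/10  -17/5  |  -14/5 ]
  [ -12    -3     40  |     34 ]
  [  -6     0     20  |     19 ]
R2 -> R2 + 12·R1
  [  1  3/10  -17/5  |  -14/5 ]
  [  0   3/5   -4/5  |    2/5 ]
  [ -6     0     20  |     19 ]
R3 -> R3 + 6·R1
  [ 1  3/10  -17/5  |  -14/5 ]
  [ 0   3/5   -4/5  |    2/5 ]
  [ 0   9/5   -2/5  |   11/5 ]
R2 -> 5/3·R2
  [ 1  3/10  -17/5  |  -14/5 ]
  [ 0     1   -4/3  |    2/3 ]
  [ 0   9/5   -2/5  |   11/5 ]
R3 -> R3 − 9/5·R2
  [ 1  3/10  -17/5  |  -14/5 ]
  [ 0     1   -4/3  |    2/3 ]
  [ 0     0      2  |      1 ]
R3 -> 1/2·R3
  [ 1  3/10  -17/5  |  -14/5 ]
  [ 0     1   -4/3  |    2/3 ]
  [ 0     0      1  |    1/2 ]
R2 -> R2 + 4/3·R3
  [ 1  3/10  -17/5  |  -14/5 ]
  [ 0     1      0  |    4/3 ]
  [ 0     0      1  |    1/2 ]
R1 -> R1 + 17/5·R3
  [ 1  3/10  0  |  -11/10 ]
  [ 0     1  0  |     4/3 ]
  [ 0     0  1  |     1/2 ]
R1 -> R1 − 3/10·R2
  [ 1  0  0  |  -3/2 ]
  [ 0  1  0  |   4/3 ]
  [ 0  0  1  |   1/2 ]
Reading off the last column: u = -3/2, v = 4/3, w = 1/2.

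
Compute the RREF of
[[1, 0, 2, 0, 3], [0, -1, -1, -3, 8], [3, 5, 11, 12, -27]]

[[1, 0, 2, 0, 3], [0, 1, 1, 0, -4], [0, 0, 0, 1, -4/3]]

R3 ← R3 − 3·R1
R2 ← -1·R2
R3 ← R3 − 5·R2
R3 ← -1/3·R3
R2 ← R2 − 3·R3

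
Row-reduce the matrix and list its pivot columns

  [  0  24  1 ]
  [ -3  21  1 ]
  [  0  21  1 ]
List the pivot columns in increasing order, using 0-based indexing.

R1 ↔ R2
  [ -3  21  1 ]
  [  0  24  1 ]
  [  0  21  1 ]
R1 → -1/3·R1
  [ 1  -7  -1/3 ]
  [ 0  24     1 ]
  [ 0  21     1 ]
R2 → 1/24·R2
  [ 1  -7  -1/3 ]
  [ 0   1  1/24 ]
  [ 0  21     1 ]
R3 → R3 − 21·R2
  [ 1  -7  -1/3 ]
  [ 0   1  1/24 ]
  [ 0   0   1/8 ]
R3 → 8·R3
  [ 1  -7  -1/3 ]
  [ 0   1  1/24 ]
  [ 0   0     1 ]
R2 → R2 − 1/24·R3
  [ 1  -7  -1/3 ]
  [ 0   1     0 ]
  [ 0   0     1 ]
R1 → R1 + 1/3·R3
  [ 1  -7  0 ]
  [ 0   1  0 ]
  [ 0   0  1 ]
R1 → R1 + 7·R2
  [ 1  0  0 ]
  [ 0  1  0 ]
  [ 0  0  1 ]
Pivot columns are the columns containing a leading 1.

0, 1, 2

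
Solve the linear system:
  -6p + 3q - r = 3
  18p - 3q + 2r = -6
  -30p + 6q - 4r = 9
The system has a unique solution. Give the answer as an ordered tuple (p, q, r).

(-1/2, 1, 3)

Form the augmented matrix and row-reduce:
  [  -6   3  -1  |   3 ]
  [  18  -3   2  |  -6 ]
  [ -30   6  -4  |   9 ]
R1 := -1/6·R1
  [   1  -1/2  1/6  |  -1/2 ]
  [  18    -3    2  |    -6 ]
  [ -30     6   -4  |     9 ]
R2 := R2 − 18·R1
  [   1  -1/2  1/6  |  -1/2 ]
  [   0     6   -1  |     3 ]
  [ -30     6   -4  |     9 ]
R3 := R3 + 30·R1
  [ 1  -1/2  1/6  |  -1/2 ]
  [ 0     6   -1  |     3 ]
  [ 0    -9    1  |    -6 ]
R2 := 1/6·R2
  [ 1  -1/2   1/6  |  -1/2 ]
  [ 0     1  -1/6  |   1/2 ]
  [ 0    -9     1  |    -6 ]
R3 := R3 + 9·R2
  [ 1  -1/2   1/6  |  -1/2 ]
  [ 0     1  -1/6  |   1/2 ]
  [ 0     0  -1/2  |  -3/2 ]
R3 := -2·R3
  [ 1  -1/2   1/6  |  -1/2 ]
  [ 0     1  -1/6  |   1/2 ]
  [ 0     0     1  |     3 ]
R2 := R2 + 1/6·R3
  [ 1  -1/2  1/6  |  -1/2 ]
  [ 0     1    0  |     1 ]
  [ 0     0    1  |     3 ]
R1 := R1 − 1/6·R3
  [ 1  -1/2  0  |  -1 ]
  [ 0     1  0  |   1 ]
  [ 0     0  1  |   3 ]
R1 := R1 + 1/2·R2
  [ 1  0  0  |  -1/2 ]
  [ 0  1  0  |     1 ]
  [ 0  0  1  |     3 ]
Reading off the last column: p = -1/2, q = 1, r = 3.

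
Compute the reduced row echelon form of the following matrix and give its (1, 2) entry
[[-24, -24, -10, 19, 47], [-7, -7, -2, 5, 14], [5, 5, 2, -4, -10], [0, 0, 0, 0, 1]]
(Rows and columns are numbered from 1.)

Multiply R1 by -1/24.
  [  1   1  5/12  -19/24  -47/24 ]
  [ -7  -7    -2       5      14 ]
  [  5   5     2      -4     -10 ]
  [  0   0     0       0       1 ]
Add 7 times R1 to R2.
  [ 1  1   5/12  -19/24  -47/24 ]
  [ 0  0  11/12  -13/24    7/24 ]
  [ 5  5      2      -4     -10 ]
  [ 0  0      0       0       1 ]
Subtract 5 times R1 from R3.
  [ 1  1   5/12  -19/24  -47/24 ]
  [ 0  0  11/12  -13/24    7/24 ]
  [ 0  0  -1/12   -1/24   -5/24 ]
  [ 0  0      0       0       1 ]
Multiply R2 by 12/11.
  [ 1  1   5/12  -19/24  -47/24 ]
  [ 0  0      1  -13/22    7/22 ]
  [ 0  0  -1/12   -1/24   -5/24 ]
  [ 0  0      0       0       1 ]
Add 1/12 times R2 to R3.
  [ 1  1  5/12  -19/24  -47/24 ]
  [ 0  0     1  -13/22    7/22 ]
  [ 0  0     0   -1/11   -2/11 ]
  [ 0  0     0       0       1 ]
Multiply R3 by -11.
  [ 1  1  5/12  -19/24  -47/24 ]
  [ 0  0     1  -13/22    7/22 ]
  [ 0  0     0       1       2 ]
  [ 0  0     0       0       1 ]
Subtract 2 times R4 from R3.
  [ 1  1  5/12  -19/24  -47/24 ]
  [ 0  0     1  -13/22    7/22 ]
  [ 0  0     0       1       0 ]
  [ 0  0     0       0       1 ]
Subtract 7/22 times R4 from R2.
  [ 1  1  5/12  -19/24  -47/24 ]
  [ 0  0     1  -13/22       0 ]
  [ 0  0     0       1       0 ]
  [ 0  0     0       0       1 ]
Add 47/24 times R4 to R1.
  [ 1  1  5/12  -19/24  0 ]
  [ 0  0     1  -13/22  0 ]
  [ 0  0     0       1  0 ]
  [ 0  0     0       0  1 ]
Add 13/22 times R3 to R2.
  [ 1  1  5/12  -19/24  0 ]
  [ 0  0     1       0  0 ]
  [ 0  0     0       1  0 ]
  [ 0  0     0       0  1 ]
Add 19/24 times R3 to R1.
  [ 1  1  5/12  0  0 ]
  [ 0  0     1  0  0 ]
  [ 0  0     0  1  0 ]
  [ 0  0     0  0  1 ]
Subtract 5/12 times R2 from R1.
  [ 1  1  0  0  0 ]
  [ 0  0  1  0  0 ]
  [ 0  0  0  1  0 ]
  [ 0  0  0  0  1 ]

1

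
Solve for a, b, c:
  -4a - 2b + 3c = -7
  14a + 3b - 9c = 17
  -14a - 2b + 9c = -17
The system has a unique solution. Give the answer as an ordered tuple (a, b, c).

Form the augmented matrix and row-reduce:
  [  -4  -2   3  |   -7 ]
  [  14   3  -9  |   17 ]
  [ -14  -2   9  |  -17 ]
R1 → -1/4·R1
R2 → R2 − 14·R1
R3 → R3 + 14·R1
R2 → -1/4·R2
R3 → R3 − 5·R2
R3 → 8/3·R3
R2 → R2 + 3/8·R3
R1 → R1 + 3/4·R3
R1 → R1 − 1/2·R2
Reading off the last column: a = -2, b = 0, c = -5.

(-2, 0, -5)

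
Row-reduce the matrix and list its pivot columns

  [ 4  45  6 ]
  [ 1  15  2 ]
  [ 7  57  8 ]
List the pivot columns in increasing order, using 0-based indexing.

R1 → 1/4·R1
R2 → R2 − R1
R3 → R3 − 7·R1
R2 → 4/15·R2
R3 → R3 + 87/4·R2
R3 → 5/2·R3
R2 → R2 − 2/15·R3
R1 → R1 − 3/2·R3
R1 → R1 − 45/4·R2
Pivot columns are the columns containing a leading 1.

0, 1, 2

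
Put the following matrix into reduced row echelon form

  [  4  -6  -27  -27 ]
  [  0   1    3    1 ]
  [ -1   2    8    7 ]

[[1, 0, 0, -3], [0, 1, 0, -2], [0, 0, 1, 1]]

r1 := 1/4·r1
r3 := r3 + r1
r3 := r3 − 1/2·r2
r3 := -4·r3
r2 := r2 − 3·r3
r1 := r1 + 27/4·r3
r1 := r1 + 3/2·r2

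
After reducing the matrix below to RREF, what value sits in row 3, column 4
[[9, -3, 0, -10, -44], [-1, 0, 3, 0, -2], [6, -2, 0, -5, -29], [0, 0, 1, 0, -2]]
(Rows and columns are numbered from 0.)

ρ1 → 1/9·ρ1
ρ2 → ρ2 + ρ1
ρ3 → ρ3 − 6·ρ1
ρ2 → -3·ρ2
ρ3 ↔ ρ4
ρ4 → 3/5·ρ4
ρ2 → ρ2 − 10/3·ρ4
ρ1 → ρ1 + 10/9·ρ4
ρ2 → ρ2 + 9·ρ3
ρ1 → ρ1 + 1/3·ρ2

1/5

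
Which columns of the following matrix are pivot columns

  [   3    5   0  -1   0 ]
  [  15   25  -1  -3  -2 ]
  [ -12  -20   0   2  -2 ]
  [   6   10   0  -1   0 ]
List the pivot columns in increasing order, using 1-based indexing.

r1 → 1/3·r1
  [   1  5/3   0  -1/3   0 ]
  [  15   25  -1    -3  -2 ]
  [ -12  -20   0     2  -2 ]
  [   6   10   0    -1   0 ]
r2 → r2 − 15·r1
  [   1  5/3   0  -1/3   0 ]
  [   0    0  -1     2  -2 ]
  [ -12  -20   0     2  -2 ]
  [   6   10   0    -1   0 ]
r3 → r3 + 12·r1
  [ 1  5/3   0  -1/3   0 ]
  [ 0    0  -1     2  -2 ]
  [ 0    0   0    -2  -2 ]
  [ 6   10   0    -1   0 ]
r4 → r4 − 6·r1
  [ 1  5/3   0  -1/3   0 ]
  [ 0    0  -1     2  -2 ]
  [ 0    0   0    -2  -2 ]
  [ 0    0   0     1   0 ]
r2 → -1·r2
  [ 1  5/3  0  -1/3   0 ]
  [ 0    0  1    -2   2 ]
  [ 0    0  0    -2  -2 ]
  [ 0    0  0     1   0 ]
r3 → -1/2·r3
  [ 1  5/3  0  -1/3  0 ]
  [ 0    0  1    -2  2 ]
  [ 0    0  0     1  1 ]
  [ 0    0  0     1  0 ]
r4 → r4 − r3
  [ 1  5/3  0  -1/3   0 ]
  [ 0    0  1    -2   2 ]
  [ 0    0  0     1   1 ]
  [ 0    0  0     0  -1 ]
r4 → -1·r4
  [ 1  5/3  0  -1/3  0 ]
  [ 0    0  1    -2  2 ]
  [ 0    0  0     1  1 ]
  [ 0    0  0     0  1 ]
r3 → r3 − r4
  [ 1  5/3  0  -1/3  0 ]
  [ 0    0  1    -2  2 ]
  [ 0    0  0     1  0 ]
  [ 0    0  0     0  1 ]
r2 → r2 − 2·r4
  [ 1  5/3  0  -1/3  0 ]
  [ 0    0  1    -2  0 ]
  [ 0    0  0     1  0 ]
  [ 0    0  0     0  1 ]
r2 → r2 + 2·r3
  [ 1  5/3  0  -1/3  0 ]
  [ 0    0  1     0  0 ]
  [ 0    0  0     1  0 ]
  [ 0    0  0     0  1 ]
r1 → r1 + 1/3·r3
  [ 1  5/3  0  0  0 ]
  [ 0    0  1  0  0 ]
  [ 0    0  0  1  0 ]
  [ 0    0  0  0  1 ]
Pivot columns are the columns containing a leading 1.

1, 3, 4, 5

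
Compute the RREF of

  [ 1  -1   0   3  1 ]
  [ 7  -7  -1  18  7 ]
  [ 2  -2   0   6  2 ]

Subtract 7 times R1 from R2.
  [ 1  -1   0   3  1 ]
  [ 0   0  -1  -3  0 ]
  [ 2  -2   0   6  2 ]
Subtract 2 times R1 from R3.
  [ 1  -1   0   3  1 ]
  [ 0   0  -1  -3  0 ]
  [ 0   0   0   0  0 ]
Multiply R2 by -1.
  [ 1  -1  0  3  1 ]
  [ 0   0  1  3  0 ]
  [ 0   0  0  0  0 ]

[[1, -1, 0, 3, 1], [0, 0, 1, 3, 0], [0, 0, 0, 0, 0]]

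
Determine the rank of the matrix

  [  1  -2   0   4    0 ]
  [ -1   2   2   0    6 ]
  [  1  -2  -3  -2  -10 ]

rank = 3

ρ2 → ρ2 + ρ1
  [ 1  -2   0   4    0 ]
  [ 0   0   2   4    6 ]
  [ 1  -2  -3  -2  -10 ]
ρ3 → ρ3 − ρ1
  [ 1  -2   0   4    0 ]
  [ 0   0   2   4    6 ]
  [ 0   0  -3  -6  -10 ]
ρ2 → 1/2·ρ2
  [ 1  -2   0   4    0 ]
  [ 0   0   1   2    3 ]
  [ 0   0  -3  -6  -10 ]
ρ3 → ρ3 + 3·ρ2
  [ 1  -2  0  4   0 ]
  [ 0   0  1  2   3 ]
  [ 0   0  0  0  -1 ]
ρ3 → -1·ρ3
  [ 1  -2  0  4  0 ]
  [ 0   0  1  2  3 ]
  [ 0   0  0  0  1 ]
ρ2 → ρ2 − 3·ρ3
  [ 1  -2  0  4  0 ]
  [ 0   0  1  2  0 ]
  [ 0   0  0  0  1 ]
The reduced form has 3 nonzero rows.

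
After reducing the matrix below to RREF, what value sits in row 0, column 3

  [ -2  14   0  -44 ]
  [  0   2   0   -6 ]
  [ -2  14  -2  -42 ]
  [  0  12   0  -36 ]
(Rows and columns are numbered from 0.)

r1 → -1/2·r1
r3 → r3 + 2·r1
r2 → 1/2·r2
r4 → r4 − 12·r2
r3 → -1/2·r3
r1 → r1 + 7·r2

1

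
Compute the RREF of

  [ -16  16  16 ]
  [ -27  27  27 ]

[[1, -1, -1], [0, 0, 0]]

Multiply R1 by -1/16.
Add 27 times R1 to R2.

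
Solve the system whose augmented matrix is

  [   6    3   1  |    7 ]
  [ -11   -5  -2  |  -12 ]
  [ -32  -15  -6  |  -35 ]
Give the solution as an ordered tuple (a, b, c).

(1, 1, -2)

ρ1 := 1/6·ρ1
ρ2 := ρ2 + 11·ρ1
ρ3 := ρ3 + 32·ρ1
ρ2 := 2·ρ2
ρ3 := ρ3 − ρ2
ρ3 := -3·ρ3
ρ2 := ρ2 + 1/3·ρ3
ρ1 := ρ1 − 1/6·ρ3
ρ1 := ρ1 − 1/2·ρ2
Reading off the last column: a = 1, b = 1, c = -2.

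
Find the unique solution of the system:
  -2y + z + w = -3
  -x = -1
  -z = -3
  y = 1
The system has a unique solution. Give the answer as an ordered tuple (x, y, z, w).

(1, 1, 3, -4)

Form the augmented matrix and row-reduce:
  [  0  -2   1  1  |  -3 ]
  [ -1   0   0  0  |  -1 ]
  [  0   0  -1  0  |  -3 ]
  [  0   1   0  0  |   1 ]
R1 ↔ R2
  [ -1   0   0  0  |  -1 ]
  [  0  -2   1  1  |  -3 ]
  [  0   0  -1  0  |  -3 ]
  [  0   1   0  0  |   1 ]
R1 ← -1·R1
  [ 1   0   0  0  |   1 ]
  [ 0  -2   1  1  |  -3 ]
  [ 0   0  -1  0  |  -3 ]
  [ 0   1   0  0  |   1 ]
R2 ← -1/2·R2
  [ 1  0     0     0  |    1 ]
  [ 0  1  -1/2  -1/2  |  3/2 ]
  [ 0  0    -1     0  |   -3 ]
  [ 0  1     0     0  |    1 ]
R4 ← R4 − R2
  [ 1  0     0     0  |     1 ]
  [ 0  1  -1/2  -1/2  |   3/2 ]
  [ 0  0    -1     0  |    -3 ]
  [ 0  0   1/2   1/2  |  -1/2 ]
R3 ← -1·R3
  [ 1  0     0     0  |     1 ]
  [ 0  1  -1/2  -1/2  |   3/2 ]
  [ 0  0     1     0  |     3 ]
  [ 0  0   1/2   1/2  |  -1/2 ]
R4 ← R4 − 1/2·R3
  [ 1  0     0     0  |    1 ]
  [ 0  1  -1/2  -1/2  |  3/2 ]
  [ 0  0     1     0  |    3 ]
  [ 0  0     0   1/2  |   -2 ]
R4 ← 2·R4
  [ 1  0     0     0  |    1 ]
  [ 0  1  -1/2  -1/2  |  3/2 ]
  [ 0  0     1     0  |    3 ]
  [ 0  0     0     1  |   -4 ]
R2 ← R2 + 1/2·R4
  [ 1  0     0  0  |     1 ]
  [ 0  1  -1/2  0  |  -1/2 ]
  [ 0  0     1  0  |     3 ]
  [ 0  0     0  1  |    -4 ]
R2 ← R2 + 1/2·R3
  [ 1  0  0  0  |   1 ]
  [ 0  1  0  0  |   1 ]
  [ 0  0  1  0  |   3 ]
  [ 0  0  0  1  |  -4 ]
Reading off the last column: x = 1, y = 1, z = 3, w = -4.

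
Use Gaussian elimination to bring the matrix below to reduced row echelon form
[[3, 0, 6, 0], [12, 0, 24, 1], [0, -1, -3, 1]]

[[1, 0, 2, 0], [0, 1, 3, 0], [0, 0, 0, 1]]

Multiply ρ1 by 1/3.
  [  1   0   2  0 ]
  [ 12   0  24  1 ]
  [  0  -1  -3  1 ]
Subtract 12 times ρ1 from ρ2.
  [ 1   0   2  0 ]
  [ 0   0   0  1 ]
  [ 0  -1  -3  1 ]
Swap ρ2 and ρ3.
  [ 1   0   2  0 ]
  [ 0  -1  -3  1 ]
  [ 0   0   0  1 ]
Multiply ρ2 by -1.
  [ 1  0  2   0 ]
  [ 0  1  3  -1 ]
  [ 0  0  0   1 ]
Add ρ3 to ρ2.
  [ 1  0  2  0 ]
  [ 0  1  3  0 ]
  [ 0  0  0  1 ]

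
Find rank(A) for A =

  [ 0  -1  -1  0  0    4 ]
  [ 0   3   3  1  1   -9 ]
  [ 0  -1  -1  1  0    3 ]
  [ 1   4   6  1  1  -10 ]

rank = 4

r1 ↔ r4
  [ 1   4   6  1  1  -10 ]
  [ 0   3   3  1  1   -9 ]
  [ 0  -1  -1  1  0    3 ]
  [ 0  -1  -1  0  0    4 ]
r2 ← 1/3·r2
  [ 1   4   6    1    1  -10 ]
  [ 0   1   1  1/3  1/3   -3 ]
  [ 0  -1  -1    1    0    3 ]
  [ 0  -1  -1    0    0    4 ]
r3 ← r3 + r2
  [ 1   4   6    1    1  -10 ]
  [ 0   1   1  1/3  1/3   -3 ]
  [ 0   0   0  4/3  1/3    0 ]
  [ 0  -1  -1    0    0    4 ]
r4 ← r4 + r2
  [ 1  4  6    1    1  -10 ]
  [ 0  1  1  1/3  1/3   -3 ]
  [ 0  0  0  4/3  1/3    0 ]
  [ 0  0  0  1/3  1/3    1 ]
r3 ← 3/4·r3
  [ 1  4  6    1    1  -10 ]
  [ 0  1  1  1/3  1/3   -3 ]
  [ 0  0  0    1  1/4    0 ]
  [ 0  0  0  1/3  1/3    1 ]
r4 ← r4 − 1/3·r3
  [ 1  4  6    1    1  -10 ]
  [ 0  1  1  1/3  1/3   -3 ]
  [ 0  0  0    1  1/4    0 ]
  [ 0  0  0    0  1/4    1 ]
r4 ← 4·r4
  [ 1  4  6    1    1  -10 ]
  [ 0  1  1  1/3  1/3   -3 ]
  [ 0  0  0    1  1/4    0 ]
  [ 0  0  0    0    1    4 ]
r3 ← r3 − 1/4·r4
  [ 1  4  6    1    1  -10 ]
  [ 0  1  1  1/3  1/3   -3 ]
  [ 0  0  0    1    0   -1 ]
  [ 0  0  0    0    1    4 ]
r2 ← r2 − 1/3·r4
  [ 1  4  6    1  1    -10 ]
  [ 0  1  1  1/3  0  -13/3 ]
  [ 0  0  0    1  0     -1 ]
  [ 0  0  0    0  1      4 ]
r1 ← r1 − r4
  [ 1  4  6    1  0    -14 ]
  [ 0  1  1  1/3  0  -13/3 ]
  [ 0  0  0    1  0     -1 ]
  [ 0  0  0    0  1      4 ]
r2 ← r2 − 1/3·r3
  [ 1  4  6  1  0  -14 ]
  [ 0  1  1  0  0   -4 ]
  [ 0  0  0  1  0   -1 ]
  [ 0  0  0  0  1    4 ]
r1 ← r1 − r3
  [ 1  4  6  0  0  -13 ]
  [ 0  1  1  0  0   -4 ]
  [ 0  0  0  1  0   -1 ]
  [ 0  0  0  0  1    4 ]
r1 ← r1 − 4·r2
  [ 1  0  2  0  0   3 ]
  [ 0  1  1  0  0  -4 ]
  [ 0  0  0  1  0  -1 ]
  [ 0  0  0  0  1   4 ]
The reduced form has 4 nonzero rows.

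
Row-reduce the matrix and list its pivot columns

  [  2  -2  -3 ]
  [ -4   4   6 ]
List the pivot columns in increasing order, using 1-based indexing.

1

Multiply r1 by 1/2.
  [  1  -1  -3/2 ]
  [ -4   4     6 ]
Add 4 times r1 to r2.
  [ 1  -1  -3/2 ]
  [ 0   0     0 ]
Pivot columns are the columns containing a leading 1.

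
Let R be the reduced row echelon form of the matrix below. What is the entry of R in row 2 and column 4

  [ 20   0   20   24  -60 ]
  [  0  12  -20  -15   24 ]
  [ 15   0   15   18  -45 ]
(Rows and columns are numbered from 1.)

r1 ← 1/20·r1
  [  1   0    1  6/5   -3 ]
  [  0  12  -20  -15   24 ]
  [ 15   0   15   18  -45 ]
r3 ← r3 − 15·r1
  [ 1   0    1  6/5  -3 ]
  [ 0  12  -20  -15  24 ]
  [ 0   0    0    0   0 ]
r2 ← 1/12·r2
  [ 1  0     1   6/5  -3 ]
  [ 0  1  -5/3  -5/4   2 ]
  [ 0  0     0     0   0 ]

-5/4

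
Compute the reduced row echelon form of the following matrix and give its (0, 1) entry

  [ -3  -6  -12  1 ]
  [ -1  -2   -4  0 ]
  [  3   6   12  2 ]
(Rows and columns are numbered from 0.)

R1 -> -1/3·R1
R2 -> R2 + R1
R3 -> R3 − 3·R1
R2 -> -3·R2
R3 -> R3 − 3·R2
R1 -> R1 + 1/3·R2

2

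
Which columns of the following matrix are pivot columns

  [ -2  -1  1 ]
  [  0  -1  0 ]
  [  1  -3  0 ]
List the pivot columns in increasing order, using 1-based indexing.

1, 2, 3

Multiply r1 by -1/2.
  [ 1  1/2  -1/2 ]
  [ 0   -1     0 ]
  [ 1   -3     0 ]
Subtract r1 from r3.
  [ 1   1/2  -1/2 ]
  [ 0    -1     0 ]
  [ 0  -7/2   1/2 ]
Multiply r2 by -1.
  [ 1   1/2  -1/2 ]
  [ 0     1     0 ]
  [ 0  -7/2   1/2 ]
Add 7/2 times r2 to r3.
  [ 1  1/2  -1/2 ]
  [ 0    1     0 ]
  [ 0    0   1/2 ]
Multiply r3 by 2.
  [ 1  1/2  -1/2 ]
  [ 0    1     0 ]
  [ 0    0     1 ]
Add 1/2 times r3 to r1.
  [ 1  1/2  0 ]
  [ 0    1  0 ]
  [ 0    0  1 ]
Subtract 1/2 times r2 from r1.
  [ 1  0  0 ]
  [ 0  1  0 ]
  [ 0  0  1 ]
Pivot columns are the columns containing a leading 1.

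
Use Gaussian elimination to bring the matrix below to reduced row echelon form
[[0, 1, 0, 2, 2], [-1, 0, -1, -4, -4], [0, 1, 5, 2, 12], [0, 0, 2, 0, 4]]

[[1, 0, 0, 4, 2], [0, 1, 0, 2, 2], [0, 0, 1, 0, 2], [0, 0, 0, 0, 0]]

Swap r1 and r2.
  [ -1  0  -1  -4  -4 ]
  [  0  1   0   2   2 ]
  [  0  1   5   2  12 ]
  [  0  0   2   0   4 ]
Multiply r1 by -1.
  [ 1  0  1  4   4 ]
  [ 0  1  0  2   2 ]
  [ 0  1  5  2  12 ]
  [ 0  0  2  0   4 ]
Subtract r2 from r3.
  [ 1  0  1  4   4 ]
  [ 0  1  0  2   2 ]
  [ 0  0  5  0  10 ]
  [ 0  0  2  0   4 ]
Multiply r3 by 1/5.
  [ 1  0  1  4  4 ]
  [ 0  1  0  2  2 ]
  [ 0  0  1  0  2 ]
  [ 0  0  2  0  4 ]
Subtract 2 times r3 from r4.
  [ 1  0  1  4  4 ]
  [ 0  1  0  2  2 ]
  [ 0  0  1  0  2 ]
  [ 0  0  0  0  0 ]
Subtract r3 from r1.
  [ 1  0  0  4  2 ]
  [ 0  1  0  2  2 ]
  [ 0  0  1  0  2 ]
  [ 0  0  0  0  0 ]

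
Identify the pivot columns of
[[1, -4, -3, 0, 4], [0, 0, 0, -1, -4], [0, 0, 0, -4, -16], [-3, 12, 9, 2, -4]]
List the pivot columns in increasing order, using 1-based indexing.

R4 := R4 + 3·R1
  [ 1  -4  -3   0    4 ]
  [ 0   0   0  -1   -4 ]
  [ 0   0   0  -4  -16 ]
  [ 0   0   0   2    8 ]
R2 := -1·R2
  [ 1  -4  -3   0    4 ]
  [ 0   0   0   1    4 ]
  [ 0   0   0  -4  -16 ]
  [ 0   0   0   2    8 ]
R3 := R3 + 4·R2
  [ 1  -4  -3  0  4 ]
  [ 0   0   0  1  4 ]
  [ 0   0   0  0  0 ]
  [ 0   0   0  2  8 ]
R4 := R4 − 2·R2
  [ 1  -4  -3  0  4 ]
  [ 0   0   0  1  4 ]
  [ 0   0   0  0  0 ]
  [ 0   0   0  0  0 ]
Pivot columns are the columns containing a leading 1.

1, 4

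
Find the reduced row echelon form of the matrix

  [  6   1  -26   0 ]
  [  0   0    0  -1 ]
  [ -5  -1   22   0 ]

[[1, 0, -4, 0], [0, 1, -2, 0], [0, 0, 0, 1]]

r1 → 1/6·r1
r3 → r3 + 5·r1
r2 <=> r3
r2 → -6·r2
r3 → -1·r3
r1 → r1 − 1/6·r2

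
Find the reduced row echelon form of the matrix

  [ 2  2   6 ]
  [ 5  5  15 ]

[[1, 1, 3], [0, 0, 0]]

Multiply R1 by 1/2.
  [ 1  1   3 ]
  [ 5  5  15 ]
Subtract 5 times R1 from R2.
  [ 1  1  3 ]
  [ 0  0  0 ]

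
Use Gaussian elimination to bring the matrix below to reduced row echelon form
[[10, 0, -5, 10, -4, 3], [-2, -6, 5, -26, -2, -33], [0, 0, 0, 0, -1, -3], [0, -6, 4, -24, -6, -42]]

[[1, 0, -1/2, 1, 0, 3/2], [0, 1, -2/3, 4, 0, 4], [0, 0, 0, 0, 1, 3], [0, 0, 0, 0, 0, 0]]

Multiply R1 by 1/10.
  [  1   0  -1/2    1  -2/5  3/10 ]
  [ -2  -6     5  -26    -2   -33 ]
  [  0   0     0    0    -1    -3 ]
  [  0  -6     4  -24    -6   -42 ]
Add 2 times R1 to R2.
  [ 1   0  -1/2    1   -2/5    3/10 ]
  [ 0  -6     4  -24  -14/5  -162/5 ]
  [ 0   0     0    0     -1      -3 ]
  [ 0  -6     4  -24     -6     -42 ]
Multiply R2 by -1/6.
  [ 1   0  -1/2    1  -2/5  3/10 ]
  [ 0   1  -2/3    4  7/15  27/5 ]
  [ 0   0     0    0    -1    -3 ]
  [ 0  -6     4  -24    -6   -42 ]
Add 6 times R2 to R4.
  [ 1  0  -1/2  1   -2/5   3/10 ]
  [ 0  1  -2/3  4   7/15   27/5 ]
  [ 0  0     0  0     -1     -3 ]
  [ 0  0     0  0  -16/5  -48/5 ]
Multiply R3 by -1.
  [ 1  0  -1/2  1   -2/5   3/10 ]
  [ 0  1  -2/3  4   7/15   27/5 ]
  [ 0  0     0  0      1      3 ]
  [ 0  0     0  0  -16/5  -48/5 ]
Add 16/5 times R3 to R4.
  [ 1  0  -1/2  1  -2/5  3/10 ]
  [ 0  1  -2/3  4  7/15  27/5 ]
  [ 0  0     0  0     1     3 ]
  [ 0  0     0  0     0     0 ]
Subtract 7/15 times R3 from R2.
  [ 1  0  -1/2  1  -2/5  3/10 ]
  [ 0  1  -2/3  4     0     4 ]
  [ 0  0     0  0     1     3 ]
  [ 0  0     0  0     0     0 ]
Add 2/5 times R3 to R1.
  [ 1  0  -1/2  1  0  3/2 ]
  [ 0  1  -2/3  4  0    4 ]
  [ 0  0     0  0  1    3 ]
  [ 0  0     0  0  0    0 ]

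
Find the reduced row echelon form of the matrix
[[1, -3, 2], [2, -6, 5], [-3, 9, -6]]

Subtract 2 times r1 from r2.
Add 3 times r1 to r3.
Subtract 2 times r2 from r1.

[[1, -3, 0], [0, 0, 1], [0, 0, 0]]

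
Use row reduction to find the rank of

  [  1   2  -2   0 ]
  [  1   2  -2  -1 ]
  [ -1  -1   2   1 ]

R2 := R2 − R1
  [  1   2  -2   0 ]
  [  0   0   0  -1 ]
  [ -1  -1   2   1 ]
R3 := R3 + R1
  [ 1  2  -2   0 ]
  [ 0  0   0  -1 ]
  [ 0  1   0   1 ]
R2 <-> R3
  [ 1  2  -2   0 ]
  [ 0  1   0   1 ]
  [ 0  0   0  -1 ]
R3 := -1·R3
  [ 1  2  -2  0 ]
  [ 0  1   0  1 ]
  [ 0  0   0  1 ]
R2 := R2 − R3
  [ 1  2  -2  0 ]
  [ 0  1   0  0 ]
  [ 0  0   0  1 ]
R1 := R1 − 2·R2
  [ 1  0  -2  0 ]
  [ 0  1   0  0 ]
  [ 0  0   0  1 ]
The reduced form has 3 nonzero rows.

rank = 3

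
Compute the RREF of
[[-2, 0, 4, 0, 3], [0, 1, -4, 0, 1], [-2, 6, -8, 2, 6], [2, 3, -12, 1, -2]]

[[1, 0, 0, 0, -1], [0, 1, 0, 0, 2], [0, 0, 1, 0, 1/4], [0, 0, 0, 1, -3]]

r1 → -1/2·r1
  [  1  0   -2  0  -3/2 ]
  [  0  1   -4  0     1 ]
  [ -2  6   -8  2     6 ]
  [  2  3  -12  1    -2 ]
r3 → r3 + 2·r1
  [ 1  0   -2  0  -3/2 ]
  [ 0  1   -4  0     1 ]
  [ 0  6  -12  2     3 ]
  [ 2  3  -12  1    -2 ]
r4 → r4 − 2·r1
  [ 1  0   -2  0  -3/2 ]
  [ 0  1   -4  0     1 ]
  [ 0  6  -12  2     3 ]
  [ 0  3   -8  1     1 ]
r3 → r3 − 6·r2
  [ 1  0  -2  0  -3/2 ]
  [ 0  1  -4  0     1 ]
  [ 0  0  12  2    -3 ]
  [ 0  3  -8  1     1 ]
r4 → r4 − 3·r2
  [ 1  0  -2  0  -3/2 ]
  [ 0  1  -4  0     1 ]
  [ 0  0  12  2    -3 ]
  [ 0  0   4  1    -2 ]
r3 → 1/12·r3
  [ 1  0  -2    0  -3/2 ]
  [ 0  1  -4    0     1 ]
  [ 0  0   1  1/6  -1/4 ]
  [ 0  0   4    1    -2 ]
r4 → r4 − 4·r3
  [ 1  0  -2    0  -3/2 ]
  [ 0  1  -4    0     1 ]
  [ 0  0   1  1/6  -1/4 ]
  [ 0  0   0  1/3    -1 ]
r4 → 3·r4
  [ 1  0  -2    0  -3/2 ]
  [ 0  1  -4    0     1 ]
  [ 0  0   1  1/6  -1/4 ]
  [ 0  0   0    1    -3 ]
r3 → r3 − 1/6·r4
  [ 1  0  -2  0  -3/2 ]
  [ 0  1  -4  0     1 ]
  [ 0  0   1  0   1/4 ]
  [ 0  0   0  1    -3 ]
r2 → r2 + 4·r3
  [ 1  0  -2  0  -3/2 ]
  [ 0  1   0  0     2 ]
  [ 0  0   1  0   1/4 ]
  [ 0  0   0  1    -3 ]
r1 → r1 + 2·r3
  [ 1  0  0  0   -1 ]
  [ 0  1  0  0    2 ]
  [ 0  0  1  0  1/4 ]
  [ 0  0  0  1   -3 ]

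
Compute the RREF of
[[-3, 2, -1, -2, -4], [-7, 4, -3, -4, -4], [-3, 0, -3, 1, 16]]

ρ1 -> -1/3·ρ1
  [  1  -2/3  1/3  2/3  4/3 ]
  [ -7     4   -3   -4   -4 ]
  [ -3     0   -3    1   16 ]
ρ2 -> ρ2 + 7·ρ1
  [  1  -2/3   1/3  2/3   4/3 ]
  [  0  -2/3  -2/3  2/3  16/3 ]
  [ -3     0    -3    1    16 ]
ρ3 -> ρ3 + 3·ρ1
  [ 1  -2/3   1/3  2/3   4/3 ]
  [ 0  -2/3  -2/3  2/3  16/3 ]
  [ 0    -2    -2    3    20 ]
ρ2 -> -3/2·ρ2
  [ 1  -2/3  1/3  2/3  4/3 ]
  [ 0     1    1   -1   -8 ]
  [ 0    -2   -2    3   20 ]
ρ3 -> ρ3 + 2·ρ2
  [ 1  -2/3  1/3  2/3  4/3 ]
  [ 0     1    1   -1   -8 ]
  [ 0     0    0    1    4 ]
ρ2 -> ρ2 + ρ3
  [ 1  -2/3  1/3  2/3  4/3 ]
  [ 0     1    1    0   -4 ]
  [ 0     0    0    1    4 ]
ρ1 -> ρ1 − 2/3·ρ3
  [ 1  -2/3  1/3  0  -4/3 ]
  [ 0     1    1  0    -4 ]
  [ 0     0    0  1     4 ]
ρ1 -> ρ1 + 2/3·ρ2
  [ 1  0  1  0  -4 ]
  [ 0  1  1  0  -4 ]
  [ 0  0  0  1   4 ]

[[1, 0, 1, 0, -4], [0, 1, 1, 0, -4], [0, 0, 0, 1, 4]]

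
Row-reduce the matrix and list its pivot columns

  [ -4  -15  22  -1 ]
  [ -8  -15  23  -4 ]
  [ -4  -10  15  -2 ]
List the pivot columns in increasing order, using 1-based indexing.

1, 2, 4

R1 ← -1/4·R1
  [  1  15/4  -11/2  1/4 ]
  [ -8   -15     23   -4 ]
  [ -4   -10     15   -2 ]
R2 ← R2 + 8·R1
  [  1  15/4  -11/2  1/4 ]
  [  0    15    -21   -2 ]
  [ -4   -10     15   -2 ]
R3 ← R3 + 4·R1
  [ 1  15/4  -11/2  1/4 ]
  [ 0    15    -21   -2 ]
  [ 0     5     -7   -1 ]
R2 ← 1/15·R2
  [ 1  15/4  -11/2    1/4 ]
  [ 0     1   -7/5  -2/15 ]
  [ 0     5     -7     -1 ]
R3 ← R3 − 5·R2
  [ 1  15/4  -11/2    1/4 ]
  [ 0     1   -7/5  -2/15 ]
  [ 0     0      0   -1/3 ]
R3 ← -3·R3
  [ 1  15/4  -11/2    1/4 ]
  [ 0     1   -7/5  -2/15 ]
  [ 0     0      0      1 ]
R2 ← R2 + 2/15·R3
  [ 1  15/4  -11/2  1/4 ]
  [ 0     1   -7/5    0 ]
  [ 0     0      0    1 ]
R1 ← R1 − 1/4·R3
  [ 1  15/4  -11/2  0 ]
  [ 0     1   -7/5  0 ]
  [ 0     0      0  1 ]
R1 ← R1 − 15/4·R2
  [ 1  0  -1/4  0 ]
  [ 0  1  -7/5  0 ]
  [ 0  0     0  1 ]
Pivot columns are the columns containing a leading 1.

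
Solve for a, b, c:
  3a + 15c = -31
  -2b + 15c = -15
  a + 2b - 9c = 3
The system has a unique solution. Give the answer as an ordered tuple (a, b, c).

Form the augmented matrix and row-reduce:
  [ 3   0  15  |  -31 ]
  [ 0  -2  15  |  -15 ]
  [ 1   2  -9  |    3 ]
R1 → 1/3·R1
R3 → R3 − R1
R2 → -1/2·R2
R3 → R3 − 2·R2
R2 → R2 + 15/2·R3
R1 → R1 − 5·R3
Reading off the last column: a = -2, b = -5, c = -5/3.

(-2, -5, -5/3)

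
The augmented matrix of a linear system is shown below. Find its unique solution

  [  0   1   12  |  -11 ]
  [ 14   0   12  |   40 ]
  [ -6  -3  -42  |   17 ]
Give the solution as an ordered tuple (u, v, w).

Swap ρ1 and ρ2.
Multiply ρ1 by 1/14.
Add 6 times ρ1 to ρ3.
Add 3 times ρ2 to ρ3.
Multiply ρ3 by -7/6.
Subtract 12 times ρ3 from ρ2.
Subtract 6/7 times ρ3 from ρ1.
Reading off the last column: u = 4, v = 5, w = -4/3.

(4, 5, -4/3)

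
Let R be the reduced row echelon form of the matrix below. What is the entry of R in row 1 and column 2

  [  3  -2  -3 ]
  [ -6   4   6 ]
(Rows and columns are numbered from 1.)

-2/3

Multiply R1 by 1/3.
  [  1  -2/3  -1 ]
  [ -6     4   6 ]
Add 6 times R1 to R2.
  [ 1  -2/3  -1 ]
  [ 0     0   0 ]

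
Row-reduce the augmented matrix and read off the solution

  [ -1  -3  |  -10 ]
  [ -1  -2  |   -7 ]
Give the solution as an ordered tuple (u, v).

R1 := -1·R1
R2 := R2 + R1
R1 := R1 − 3·R2
Reading off the last column: u = 1, v = 3.

(1, 3)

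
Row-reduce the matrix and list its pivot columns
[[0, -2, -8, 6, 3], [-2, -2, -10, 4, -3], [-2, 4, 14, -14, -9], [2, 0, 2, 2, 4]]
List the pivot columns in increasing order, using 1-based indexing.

1, 2, 5

Swap R1 and R2.
  [ -2  -2  -10    4  -3 ]
  [  0  -2   -8    6   3 ]
  [ -2   4   14  -14  -9 ]
  [  2   0    2    2   4 ]
Multiply R1 by -1/2.
  [  1   1   5   -2  3/2 ]
  [  0  -2  -8    6    3 ]
  [ -2   4  14  -14   -9 ]
  [  2   0   2    2    4 ]
Add 2 times R1 to R3.
  [ 1   1   5   -2  3/2 ]
  [ 0  -2  -8    6    3 ]
  [ 0   6  24  -18   -6 ]
  [ 2   0   2    2    4 ]
Subtract 2 times R1 from R4.
  [ 1   1   5   -2  3/2 ]
  [ 0  -2  -8    6    3 ]
  [ 0   6  24  -18   -6 ]
  [ 0  -2  -8    6    1 ]
Multiply R2 by -1/2.
  [ 1   1   5   -2   3/2 ]
  [ 0   1   4   -3  -3/2 ]
  [ 0   6  24  -18    -6 ]
  [ 0  -2  -8    6     1 ]
Subtract 6 times R2 from R3.
  [ 1   1   5  -2   3/2 ]
  [ 0   1   4  -3  -3/2 ]
  [ 0   0   0   0     3 ]
  [ 0  -2  -8   6     1 ]
Add 2 times R2 to R4.
  [ 1  1  5  -2   3/2 ]
  [ 0  1  4  -3  -3/2 ]
  [ 0  0  0   0     3 ]
  [ 0  0  0   0    -2 ]
Multiply R3 by 1/3.
  [ 1  1  5  -2   3/2 ]
  [ 0  1  4  -3  -3/2 ]
  [ 0  0  0   0     1 ]
  [ 0  0  0   0    -2 ]
Add 2 times R3 to R4.
  [ 1  1  5  -2   3/2 ]
  [ 0  1  4  -3  -3/2 ]
  [ 0  0  0   0     1 ]
  [ 0  0  0   0     0 ]
Add 3/2 times R3 to R2.
  [ 1  1  5  -2  3/2 ]
  [ 0  1  4  -3    0 ]
  [ 0  0  0   0    1 ]
  [ 0  0  0   0    0 ]
Subtract 3/2 times R3 from R1.
  [ 1  1  5  -2  0 ]
  [ 0  1  4  -3  0 ]
  [ 0  0  0   0  1 ]
  [ 0  0  0   0  0 ]
Subtract R2 from R1.
  [ 1  0  1   1  0 ]
  [ 0  1  4  -3  0 ]
  [ 0  0  0   0  1 ]
  [ 0  0  0   0  0 ]
Pivot columns are the columns containing a leading 1.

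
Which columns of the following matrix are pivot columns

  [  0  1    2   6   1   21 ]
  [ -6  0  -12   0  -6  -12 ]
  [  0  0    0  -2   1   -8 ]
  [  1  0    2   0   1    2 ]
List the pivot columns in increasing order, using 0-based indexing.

R1 ↔ R2
R1 := -1/6·R1
R4 := R4 − R1
R3 := -1/2·R3
R2 := R2 − 6·R3
Pivot columns are the columns containing a leading 1.

0, 1, 3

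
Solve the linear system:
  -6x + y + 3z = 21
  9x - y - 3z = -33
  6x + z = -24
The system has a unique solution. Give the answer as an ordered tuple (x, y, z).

(-4, -3, 0)

Form the augmented matrix and row-reduce:
  [ -6   1   3  |   21 ]
  [  9  -1  -3  |  -33 ]
  [  6   0   1  |  -24 ]
r1 -> -1/6·r1
  [ 1  -1/6  -1/2  |  -7/2 ]
  [ 9    -1    -3  |   -33 ]
  [ 6     0     1  |   -24 ]
r2 -> r2 − 9·r1
  [ 1  -1/6  -1/2  |  -7/2 ]
  [ 0   1/2   3/2  |  -3/2 ]
  [ 6     0     1  |   -24 ]
r3 -> r3 − 6·r1
  [ 1  -1/6  -1/2  |  -7/2 ]
  [ 0   1/2   3/2  |  -3/2 ]
  [ 0     1     4  |    -3 ]
r2 -> 2·r2
  [ 1  -1/6  -1/2  |  -7/2 ]
  [ 0     1     3  |    -3 ]
  [ 0     1     4  |    -3 ]
r3 -> r3 − r2
  [ 1  -1/6  -1/2  |  -7/2 ]
  [ 0     1     3  |    -3 ]
  [ 0     0     1  |     0 ]
r2 -> r2 − 3·r3
  [ 1  -1/6  -1/2  |  -7/2 ]
  [ 0     1     0  |    -3 ]
  [ 0     0     1  |     0 ]
r1 -> r1 + 1/2·r3
  [ 1  -1/6  0  |  -7/2 ]
  [ 0     1  0  |    -3 ]
  [ 0     0  1  |     0 ]
r1 -> r1 + 1/6·r2
  [ 1  0  0  |  -4 ]
  [ 0  1  0  |  -3 ]
  [ 0  0  1  |   0 ]
Reading off the last column: x = -4, y = -3, z = 0.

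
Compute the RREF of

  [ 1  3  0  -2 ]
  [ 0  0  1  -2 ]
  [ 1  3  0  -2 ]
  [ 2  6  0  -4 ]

R3 -> R3 − R1
  [ 1  3  0  -2 ]
  [ 0  0  1  -2 ]
  [ 0  0  0   0 ]
  [ 2  6  0  -4 ]
R4 -> R4 − 2·R1
  [ 1  3  0  -2 ]
  [ 0  0  1  -2 ]
  [ 0  0  0   0 ]
  [ 0  0  0   0 ]

[[1, 3, 0, -2], [0, 0, 1, -2], [0, 0, 0, 0], [0, 0, 0, 0]]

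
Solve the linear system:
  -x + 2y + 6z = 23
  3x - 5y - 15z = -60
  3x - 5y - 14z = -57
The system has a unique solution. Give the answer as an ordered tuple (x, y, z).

Form the augmented matrix and row-reduce:
  [ -1   2    6  |   23 ]
  [  3  -5  -15  |  -60 ]
  [  3  -5  -14  |  -57 ]
r1 → -1·r1
  [ 1  -2   -6  |  -23 ]
  [ 3  -5  -15  |  -60 ]
  [ 3  -5  -14  |  -57 ]
r2 → r2 − 3·r1
  [ 1  -2   -6  |  -23 ]
  [ 0   1    3  |    9 ]
  [ 3  -5  -14  |  -57 ]
r3 → r3 − 3·r1
  [ 1  -2  -6  |  -23 ]
  [ 0   1   3  |    9 ]
  [ 0   1   4  |   12 ]
r3 → r3 − r2
  [ 1  -2  -6  |  -23 ]
  [ 0   1   3  |    9 ]
  [ 0   0   1  |    3 ]
r2 → r2 − 3·r3
  [ 1  -2  -6  |  -23 ]
  [ 0   1   0  |    0 ]
  [ 0   0   1  |    3 ]
r1 → r1 + 6·r3
  [ 1  -2  0  |  -5 ]
  [ 0   1  0  |   0 ]
  [ 0   0  1  |   3 ]
r1 → r1 + 2·r2
  [ 1  0  0  |  -5 ]
  [ 0  1  0  |   0 ]
  [ 0  0  1  |   3 ]
Reading off the last column: x = -5, y = 0, z = 3.

(-5, 0, 3)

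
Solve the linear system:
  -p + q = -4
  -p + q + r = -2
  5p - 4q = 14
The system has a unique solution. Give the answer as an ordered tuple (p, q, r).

Form the augmented matrix and row-reduce:
  [ -1   1  0  |  -4 ]
  [ -1   1  1  |  -2 ]
  [  5  -4  0  |  14 ]
R1 ← -1·R1
  [  1  -1  0  |   4 ]
  [ -1   1  1  |  -2 ]
  [  5  -4  0  |  14 ]
R2 ← R2 + R1
  [ 1  -1  0  |   4 ]
  [ 0   0  1  |   2 ]
  [ 5  -4  0  |  14 ]
R3 ← R3 − 5·R1
  [ 1  -1  0  |   4 ]
  [ 0   0  1  |   2 ]
  [ 0   1  0  |  -6 ]
R2 <-> R3
  [ 1  -1  0  |   4 ]
  [ 0   1  0  |  -6 ]
  [ 0   0  1  |   2 ]
R1 ← R1 + R2
  [ 1  0  0  |  -2 ]
  [ 0  1  0  |  -6 ]
  [ 0  0  1  |   2 ]
Reading off the last column: p = -2, q = -6, r = 2.

(-2, -6, 2)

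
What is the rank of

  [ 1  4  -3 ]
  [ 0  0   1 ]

Add 3 times ρ2 to ρ1.
The reduced form has 2 nonzero rows.

rank = 2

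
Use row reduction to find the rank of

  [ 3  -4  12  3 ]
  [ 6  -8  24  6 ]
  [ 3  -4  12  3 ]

Multiply ρ1 by 1/3.
  [ 1  -4/3   4  1 ]
  [ 6    -8  24  6 ]
  [ 3    -4  12  3 ]
Subtract 6 times ρ1 from ρ2.
  [ 1  -4/3   4  1 ]
  [ 0     0   0  0 ]
  [ 3    -4  12  3 ]
Subtract 3 times ρ1 from ρ3.
  [ 1  -4/3  4  1 ]
  [ 0     0  0  0 ]
  [ 0     0  0  0 ]
The reduced form has 1 nonzero row.

rank = 1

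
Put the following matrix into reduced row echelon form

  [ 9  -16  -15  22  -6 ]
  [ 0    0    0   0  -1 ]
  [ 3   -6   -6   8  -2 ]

[[1, 0, 1, 2/3, 0], [0, 1, 3/2, -1, 0], [0, 0, 0, 0, 1]]

r1 -> 1/9·r1
r3 -> r3 − 3·r1
r2 <-> r3
r2 -> -3/2·r2
r3 -> -1·r3
r1 -> r1 + 2/3·r3
r1 -> r1 + 16/9·r2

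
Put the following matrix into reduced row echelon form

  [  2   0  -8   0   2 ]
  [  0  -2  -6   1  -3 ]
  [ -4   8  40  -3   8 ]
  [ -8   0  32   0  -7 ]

[[1, 0, -4, 0, 0], [0, 1, 3, 0, 0], [0, 0, 0, 1, 0], [0, 0, 0, 0, 1]]

ρ1 -> 1/2·ρ1
  [  1   0  -4   0   1 ]
  [  0  -2  -6   1  -3 ]
  [ -4   8  40  -3   8 ]
  [ -8   0  32   0  -7 ]
ρ3 -> ρ3 + 4·ρ1
  [  1   0  -4   0   1 ]
  [  0  -2  -6   1  -3 ]
  [  0   8  24  -3  12 ]
  [ -8   0  32   0  -7 ]
ρ4 -> ρ4 + 8·ρ1
  [ 1   0  -4   0   1 ]
  [ 0  -2  -6   1  -3 ]
  [ 0   8  24  -3  12 ]
  [ 0   0   0   0   1 ]
ρ2 -> -1/2·ρ2
  [ 1  0  -4     0    1 ]
  [ 0  1   3  -1/2  3/2 ]
  [ 0  8  24    -3   12 ]
  [ 0  0   0     0    1 ]
ρ3 -> ρ3 − 8·ρ2
  [ 1  0  -4     0    1 ]
  [ 0  1   3  -1/2  3/2 ]
  [ 0  0   0     1    0 ]
  [ 0  0   0     0    1 ]
ρ2 -> ρ2 − 3/2·ρ4
  [ 1  0  -4     0  1 ]
  [ 0  1   3  -1/2  0 ]
  [ 0  0   0     1  0 ]
  [ 0  0   0     0  1 ]
ρ1 -> ρ1 − ρ4
  [ 1  0  -4     0  0 ]
  [ 0  1   3  -1/2  0 ]
  [ 0  0   0     1  0 ]
  [ 0  0   0     0  1 ]
ρ2 -> ρ2 + 1/2·ρ3
  [ 1  0  -4  0  0 ]
  [ 0  1   3  0  0 ]
  [ 0  0   0  1  0 ]
  [ 0  0   0  0  1 ]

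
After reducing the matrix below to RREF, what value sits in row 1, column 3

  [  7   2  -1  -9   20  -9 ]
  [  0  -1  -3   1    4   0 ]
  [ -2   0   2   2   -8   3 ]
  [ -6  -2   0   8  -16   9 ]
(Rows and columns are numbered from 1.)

-1

Multiply R1 by 1/7.
  [  1  2/7  -1/7  -9/7  20/7  -9/7 ]
  [  0   -1    -3     1     4     0 ]
  [ -2    0     2     2    -8     3 ]
  [ -6   -2     0     8   -16     9 ]
Add 2 times R1 to R3.
  [  1  2/7  -1/7  -9/7   20/7  -9/7 ]
  [  0   -1    -3     1      4     0 ]
  [  0  4/7  12/7  -4/7  -16/7   3/7 ]
  [ -6   -2     0     8    -16     9 ]
Add 6 times R1 to R4.
  [ 1   2/7  -1/7  -9/7   20/7  -9/7 ]
  [ 0    -1    -3     1      4     0 ]
  [ 0   4/7  12/7  -4/7  -16/7   3/7 ]
  [ 0  -2/7  -6/7   2/7    8/7   9/7 ]
Multiply R2 by -1.
  [ 1   2/7  -1/7  -9/7   20/7  -9/7 ]
  [ 0     1     3    -1     -4     0 ]
  [ 0   4/7  12/7  -4/7  -16/7   3/7 ]
  [ 0  -2/7  -6/7   2/7    8/7   9/7 ]
Subtract 4/7 times R2 from R3.
  [ 1   2/7  -1/7  -9/7  20/7  -9/7 ]
  [ 0     1     3    -1    -4     0 ]
  [ 0     0     0     0     0   3/7 ]
  [ 0  -2/7  -6/7   2/7   8/7   9/7 ]
Add 2/7 times R2 to R4.
  [ 1  2/7  -1/7  -9/7  20/7  -9/7 ]
  [ 0    1     3    -1    -4     0 ]
  [ 0    0     0     0     0   3/7 ]
  [ 0    0     0     0     0   9/7 ]
Multiply R3 by 7/3.
  [ 1  2/7  -1/7  -9/7  20/7  -9/7 ]
  [ 0    1     3    -1    -4     0 ]
  [ 0    0     0     0     0     1 ]
  [ 0    0     0     0     0   9/7 ]
Subtract 9/7 times R3 from R4.
  [ 1  2/7  -1/7  -9/7  20/7  -9/7 ]
  [ 0    1     3    -1    -4     0 ]
  [ 0    0     0     0     0     1 ]
  [ 0    0     0     0     0     0 ]
Add 9/7 times R3 to R1.
  [ 1  2/7  -1/7  -9/7  20/7  0 ]
  [ 0    1     3    -1    -4  0 ]
  [ 0    0     0     0     0  1 ]
  [ 0    0     0     0     0  0 ]
Subtract 2/7 times R2 from R1.
  [ 1  0  -1  -1   4  0 ]
  [ 0  1   3  -1  -4  0 ]
  [ 0  0   0   0   0  1 ]
  [ 0  0   0   0   0  0 ]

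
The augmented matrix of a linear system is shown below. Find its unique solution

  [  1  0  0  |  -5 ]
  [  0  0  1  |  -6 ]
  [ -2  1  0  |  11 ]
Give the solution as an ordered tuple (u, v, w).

(-5, 1, -6)

R3 := R3 + 2·R1
  [ 1  0  0  |  -5 ]
  [ 0  0  1  |  -6 ]
  [ 0  1  0  |   1 ]
R2 <=> R3
  [ 1  0  0  |  -5 ]
  [ 0  1  0  |   1 ]
  [ 0  0  1  |  -6 ]
Reading off the last column: u = -5, v = 1, w = -6.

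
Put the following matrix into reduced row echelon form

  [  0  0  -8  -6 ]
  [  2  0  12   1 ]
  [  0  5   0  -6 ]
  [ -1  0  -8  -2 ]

[[1, 0, 0, -4], [0, 1, 0, -6/5], [0, 0, 1, 3/4], [0, 0, 0, 0]]

R1 ↔ R2
  [  2  0  12   1 ]
  [  0  0  -8  -6 ]
  [  0  5   0  -6 ]
  [ -1  0  -8  -2 ]
R1 := 1/2·R1
  [  1  0   6  1/2 ]
  [  0  0  -8   -6 ]
  [  0  5   0   -6 ]
  [ -1  0  -8   -2 ]
R4 := R4 + R1
  [ 1  0   6   1/2 ]
  [ 0  0  -8    -6 ]
  [ 0  5   0    -6 ]
  [ 0  0  -2  -3/2 ]
R2 ↔ R3
  [ 1  0   6   1/2 ]
  [ 0  5   0    -6 ]
  [ 0  0  -8    -6 ]
  [ 0  0  -2  -3/2 ]
R2 := 1/5·R2
  [ 1  0   6   1/2 ]
  [ 0  1   0  -6/5 ]
  [ 0  0  -8    -6 ]
  [ 0  0  -2  -3/2 ]
R3 := -1/8·R3
  [ 1  0   6   1/2 ]
  [ 0  1   0  -6/5 ]
  [ 0  0   1   3/4 ]
  [ 0  0  -2  -3/2 ]
R4 := R4 + 2·R3
  [ 1  0  6   1/2 ]
  [ 0  1  0  -6/5 ]
  [ 0  0  1   3/4 ]
  [ 0  0  0     0 ]
R1 := R1 − 6·R3
  [ 1  0  0    -4 ]
  [ 0  1  0  -6/5 ]
  [ 0  0  1   3/4 ]
  [ 0  0  0     0 ]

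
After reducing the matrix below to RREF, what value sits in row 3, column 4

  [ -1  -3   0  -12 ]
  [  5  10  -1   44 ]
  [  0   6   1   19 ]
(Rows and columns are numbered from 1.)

ρ1 := -1·ρ1
  [ 1   3   0  12 ]
  [ 5  10  -1  44 ]
  [ 0   6   1  19 ]
ρ2 := ρ2 − 5·ρ1
  [ 1   3   0   12 ]
  [ 0  -5  -1  -16 ]
  [ 0   6   1   19 ]
ρ2 := -1/5·ρ2
  [ 1  3    0    12 ]
  [ 0  1  1/5  16/5 ]
  [ 0  6    1    19 ]
ρ3 := ρ3 − 6·ρ2
  [ 1  3     0    12 ]
  [ 0  1   1/5  16/5 ]
  [ 0  0  -1/5  -1/5 ]
ρ3 := -5·ρ3
  [ 1  3    0    12 ]
  [ 0  1  1/5  16/5 ]
  [ 0  0    1     1 ]
ρ2 := ρ2 − 1/5·ρ3
  [ 1  3  0  12 ]
  [ 0  1  0   3 ]
  [ 0  0  1   1 ]
ρ1 := ρ1 − 3·ρ2
  [ 1  0  0  3 ]
  [ 0  1  0  3 ]
  [ 0  0  1  1 ]

1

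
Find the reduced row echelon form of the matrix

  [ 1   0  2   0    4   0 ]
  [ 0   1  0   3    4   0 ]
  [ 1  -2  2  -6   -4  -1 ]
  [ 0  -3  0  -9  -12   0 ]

ρ3 → ρ3 − ρ1
ρ3 → ρ3 + 2·ρ2
ρ4 → ρ4 + 3·ρ2
ρ3 → -1·ρ3

[[1, 0, 2, 0, 4, 0], [0, 1, 0, 3, 4, 0], [0, 0, 0, 0, 0, 1], [0, 0, 0, 0, 0, 0]]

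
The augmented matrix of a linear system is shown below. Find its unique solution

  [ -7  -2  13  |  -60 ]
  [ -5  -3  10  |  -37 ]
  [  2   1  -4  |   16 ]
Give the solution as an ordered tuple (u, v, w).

R1 -> -1/7·R1
  [  1  2/7  -13/7  |  60/7 ]
  [ -5   -3     10  |   -37 ]
  [  2    1     -4  |    16 ]
R2 -> R2 + 5·R1
  [ 1    2/7  -13/7  |  60/7 ]
  [ 0  -11/7    5/7  |  41/7 ]
  [ 2      1     -4  |    16 ]
R3 -> R3 − 2·R1
  [ 1    2/7  -13/7  |  60/7 ]
  [ 0  -11/7    5/7  |  41/7 ]
  [ 0    3/7   -2/7  |  -8/7 ]
R2 -> -7/11·R2
  [ 1  2/7  -13/7  |    60/7 ]
  [ 0    1  -5/11  |  -41/11 ]
  [ 0  3/7   -2/7  |    -8/7 ]
R3 -> R3 − 3/7·R2
  [ 1  2/7  -13/7  |    60/7 ]
  [ 0    1  -5/11  |  -41/11 ]
  [ 0    0  -1/11  |    5/11 ]
R3 -> -11·R3
  [ 1  2/7  -13/7  |    60/7 ]
  [ 0    1  -5/11  |  -41/11 ]
  [ 0    0      1  |      -5 ]
R2 -> R2 + 5/11·R3
  [ 1  2/7  -13/7  |  60/7 ]
  [ 0    1      0  |    -6 ]
  [ 0    0      1  |    -5 ]
R1 -> R1 + 13/7·R3
  [ 1  2/7  0  |  -5/7 ]
  [ 0    1  0  |    -6 ]
  [ 0    0  1  |    -5 ]
R1 -> R1 − 2/7·R2
  [ 1  0  0  |   1 ]
  [ 0  1  0  |  -6 ]
  [ 0  0  1  |  -5 ]
Reading off the last column: u = 1, v = -6, w = -5.

(1, -6, -5)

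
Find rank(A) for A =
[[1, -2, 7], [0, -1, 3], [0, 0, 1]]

rank = 3

Multiply r2 by -1.
  [ 1  -2   7 ]
  [ 0   1  -3 ]
  [ 0   0   1 ]
Add 3 times r3 to r2.
  [ 1  -2  7 ]
  [ 0   1  0 ]
  [ 0   0  1 ]
Subtract 7 times r3 from r1.
  [ 1  -2  0 ]
  [ 0   1  0 ]
  [ 0   0  1 ]
Add 2 times r2 to r1.
  [ 1  0  0 ]
  [ 0  1  0 ]
  [ 0  0  1 ]
The reduced form has 3 nonzero rows.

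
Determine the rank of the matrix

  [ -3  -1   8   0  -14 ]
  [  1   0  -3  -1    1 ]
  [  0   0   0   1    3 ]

Multiply ρ1 by -1/3.
  [ 1  1/3  -8/3   0  14/3 ]
  [ 1    0    -3  -1     1 ]
  [ 0    0     0   1     3 ]
Subtract ρ1 from ρ2.
  [ 1   1/3  -8/3   0   14/3 ]
  [ 0  -1/3  -1/3  -1  -11/3 ]
  [ 0     0     0   1      3 ]
Multiply ρ2 by -3.
  [ 1  1/3  -8/3  0  14/3 ]
  [ 0    1     1  3    11 ]
  [ 0    0     0  1     3 ]
Subtract 3 times ρ3 from ρ2.
  [ 1  1/3  -8/3  0  14/3 ]
  [ 0    1     1  0     2 ]
  [ 0    0     0  1     3 ]
Subtract 1/3 times ρ2 from ρ1.
  [ 1  0  -3  0  4 ]
  [ 0  1   1  0  2 ]
  [ 0  0   0  1  3 ]
The reduced form has 3 nonzero rows.

rank = 3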